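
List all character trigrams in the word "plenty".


Word: "plenty" (length 6)
Number of trigrams = 6 - 3 + 1 = 4
  Position 0: "ple"
  Position 1: "len"
  Position 2: "ent"
  Position 3: "nty"
Trigrams = "ple", "len", "ent", "nty"


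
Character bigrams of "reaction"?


Word: "reaction" (length 8)
Number of bigrams = 8 - 2 + 1 = 7
  Position 0: "re"
  Position 1: "ea"
  Position 2: "ac"
  Position 3: "ct"
  Position 4: "ti"
  Position 5: "io"
  Position 6: "on"
Bigrams = "re", "ea", "ac", "ct", "ti", "io", "on"


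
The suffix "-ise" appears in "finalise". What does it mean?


Suffix: -ise
Example: finalise (final + -ise)
Meaning = to make


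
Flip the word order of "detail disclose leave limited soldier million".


Original: "detail disclose leave limited soldier million"
Words (1..n): detail | disclose | leave | limited | soldier | million
Reversed (n..1): million | soldier | limited | leave | disclose | detail
Result = "million soldier limited leave disclose detail"


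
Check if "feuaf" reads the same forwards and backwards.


Word: "feuaf"
Reversed: "fauef"
Forward == Backward? feuaf != fauef
Palindrome = No


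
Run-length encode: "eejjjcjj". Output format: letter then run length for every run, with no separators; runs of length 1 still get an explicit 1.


String: "eejjjcjj"
Scanning for consecutive runs:
  'e' x 2
  'j' x 3
  'c' x 1
  'j' x 2
RLE = "e2j3c1j2"


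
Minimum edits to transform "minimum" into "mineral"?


Word 1: "minimum" (length 7)
Word 2: "mineral" (length 7)
One optimal edit sequence (insert/delete/substitute each cost 1):
  1. keep 'm'
  2. keep 'i'
  3. keep 'n'
  4. substitute 'i' -> 'e'  (+1)
  5. substitute 'm' -> 'r'  (+1)
  6. substitute 'u' -> 'a'  (+1)
  7. substitute 'm' -> 'l'  (+1)
Total edit operations: 4
Edit distance = 4


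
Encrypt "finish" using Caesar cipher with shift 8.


Word: "finish"
Shift: 8
Each letter → (letter + shift) mod 26:
  'f' (5) + 8 = 13 → 'n'
  'i' (8) + 8 = 16 → 'q'
  'n' (13) + 8 = 21 → 'v'
  'i' (8) + 8 = 16 → 'q'
  's' (18) + 8 = 0 → 'a'
  'h' (7) + 8 = 15 → 'p'
Result = "nqvqap"


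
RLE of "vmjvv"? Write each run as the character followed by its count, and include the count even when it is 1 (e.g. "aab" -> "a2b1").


String: "vmjvv"
Scanning for consecutive runs:
  'v' x 1
  'm' x 1
  'j' x 1
  'v' x 2
RLE = "v1m1j1v2"


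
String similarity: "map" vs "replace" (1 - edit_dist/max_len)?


Word 1: "map" (length 3)
Word 2: "replace" (length 7)
One optimal edit sequence:
  1. insert 'r'  (+1)
  2. insert 'e'  (+1)
  3. insert 'p'  (+1)
  4. substitute 'm' -> 'l'  (+1)
  5. keep 'a'
  6. insert 'c'  (+1)
  7. substitute 'p' -> 'e'  (+1)
Edit distance = 6
Max length = max(3, 7) = 7
Similarity = 1 - 6/7
= 0.1429


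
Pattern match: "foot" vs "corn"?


Pattern of "foot": [0, 1, 1, 2]
Pattern of "corn": [0, 1, 2, 3]
Patterns do not match
Same pattern = No


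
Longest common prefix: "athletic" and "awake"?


Word 1: "athletic"
Word 2: "awake"
Comparing from start:
  Pos 0: 'a' == 'a'
  Pos 1: 't' != 'w' (stop)
LCP = "a" (length 1)


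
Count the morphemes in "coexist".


Word: "coexist"
Morphemes: co- + exist
Each morpheme carries meaning
= 2 morphemes


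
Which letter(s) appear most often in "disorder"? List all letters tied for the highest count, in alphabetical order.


Word: "disorder"
Letter counts:
  'd': 2
  'e': 1
  'i': 1
  'o': 1
  'r': 2
  's': 1
Maximum count = 2
Most frequent = 'd', 'r' (2 times each)


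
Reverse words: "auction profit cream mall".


Original: "auction profit cream mall"
Words (1..n): auction | profit | cream | mall
Reversed (n..1): mall | cream | profit | auction
Result = "mall cream profit auction"


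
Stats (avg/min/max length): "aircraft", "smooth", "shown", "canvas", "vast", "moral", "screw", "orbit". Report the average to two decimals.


Lengths: "aircraft"=8, "smooth"=6, "shown"=5, "canvas"=6, "vast"=4, "moral"=5, "screw"=5, "orbit"=5
Sum = 44, Count = 8
Average = 44/8 = 5.50
= avg=5.50, min=4, max=8


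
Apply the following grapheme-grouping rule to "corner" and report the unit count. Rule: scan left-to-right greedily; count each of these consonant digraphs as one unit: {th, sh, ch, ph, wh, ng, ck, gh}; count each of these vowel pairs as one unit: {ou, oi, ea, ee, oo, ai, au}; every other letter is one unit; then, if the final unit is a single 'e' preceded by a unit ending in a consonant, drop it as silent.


Word: "corner" (6 letters)
Left-to-right scan:
  1. 'c' (letter)
  2. 'o' (letter)
  3. 'r' (letter)
  4. 'n' (letter)
  5. 'e' (letter)
  6. 'r' (letter)
Units from scan: 6
Sound units = 6 units


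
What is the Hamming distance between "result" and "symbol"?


Comparing character by character (same length = 6):
  Pos 0: 'r' vs 's' !=
  Pos 1: 'e' vs 'y' !=
  Pos 2: 's' vs 'm' !=
  Pos 3: 'u' vs 'b' !=
  Pos 4: 'l' vs 'o' !=
  Pos 5: 't' vs 'l' !=
Hamming distance = 6


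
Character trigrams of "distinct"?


Word: "distinct" (length 8)
Number of trigrams = 8 - 3 + 1 = 6
  Position 0: "dis"
  Position 1: "ist"
  Position 2: "sti"
  Position 3: "tin"
  Position 4: "inc"
  Position 5: "nct"
Trigrams = "dis", "ist", "sti", "tin", "inc", "nct"


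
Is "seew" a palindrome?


Word: "seew"
Reversed: "wees"
Forward == Backward? seew != wees
Palindrome = No


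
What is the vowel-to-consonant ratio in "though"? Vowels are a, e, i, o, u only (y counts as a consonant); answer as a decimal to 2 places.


Word: "though"
Vowels (a,e,i,o,u): 2
Consonants: 4
Ratio = 2/4
= 0.50


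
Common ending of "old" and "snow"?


Word 1: "old"
Word 2: "snow"
Comparing from end:
  Pos -1: 'd' != 'w' (stop)
LCS = "" (length 0)


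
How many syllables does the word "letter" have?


Word: "letter"
Syllable breakdown: let-ter
Counting: 2 parts
= 2 syllables


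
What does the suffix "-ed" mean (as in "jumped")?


Suffix: -ed
Example: jumped = jump + -ed
Meaning = past tense


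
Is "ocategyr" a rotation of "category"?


Word: "category", Candidate: "ocategyr"
Method: check if candidate is substring of word+word
"categorycategory" contains "ocategyr"? No
Is rotation = No


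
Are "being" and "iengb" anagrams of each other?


Word 1: "being" → sorted: begin
Word 2: "iengb" → sorted: begin
Same letters? begin == begin
Anagram = Yes


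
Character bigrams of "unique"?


Word: "unique" (length 6)
Number of bigrams = 6 - 2 + 1 = 5
  Position 0: "un"
  Position 1: "ni"
  Position 2: "iq"
  Position 3: "qu"
  Position 4: "ue"
Bigrams = "un", "ni", "iq", "qu", "ue"


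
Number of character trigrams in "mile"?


Word: "mile" (length 4)
Number of 3-grams = length - 3 + 1 = 4 - 3 + 1
= 2


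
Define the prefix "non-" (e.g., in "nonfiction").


Prefix: non-
As in: nonfiction -> non- + fiction
Meaning = not


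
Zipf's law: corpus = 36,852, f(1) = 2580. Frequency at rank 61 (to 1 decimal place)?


Zipf's law: f(r) = f(1) / r
f(1) = 2580
f(61) = 2580 / 61
= 42.3 occurrences


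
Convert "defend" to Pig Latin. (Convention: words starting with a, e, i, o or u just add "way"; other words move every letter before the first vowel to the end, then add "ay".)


Word: "defend"
Starts with consonant(s) → move to end, add 'ay'
Consonant cluster: "d"
Pig Latin = "efendday"


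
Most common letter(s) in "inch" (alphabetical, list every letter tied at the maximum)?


Word: "inch"
Letter counts:
  'c': 1
  'h': 1
  'i': 1
  'n': 1
Maximum count = 1
Most frequent = 'c', 'h', 'i', 'n' (1 time each)


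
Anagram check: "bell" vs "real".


Word 1: "bell" → sorted: bell
Word 2: "real" → sorted: aelr
Same letters? bell != aelr
Anagram = No


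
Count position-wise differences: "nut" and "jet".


Comparing character by character (same length = 3):
  Pos 0: 'n' vs 'j' !=
  Pos 1: 'u' vs 'e' !=
  Pos 2: 't' vs 't' =
Hamming distance = 2


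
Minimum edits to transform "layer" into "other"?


Word 1: "layer" (length 5)
Word 2: "other" (length 5)
One optimal edit sequence (insert/delete/substitute each cost 1):
  1. substitute 'l' -> 'o'  (+1)
  2. substitute 'a' -> 't'  (+1)
  3. substitute 'y' -> 'h'  (+1)
  4. keep 'e'
  5. keep 'r'
Total edit operations: 3
Edit distance = 3


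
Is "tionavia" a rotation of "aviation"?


Word: "aviation", Candidate: "tionavia"
Method: check if candidate is substring of word+word
"aviationaviation" contains "tionavia"? Yes
Is rotation = Yes


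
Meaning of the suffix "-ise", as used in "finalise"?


Suffix: -ise
Example: finalise (final + -ise)
Meaning = to make


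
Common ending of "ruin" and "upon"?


Word 1: "ruin"
Word 2: "upon"
Comparing from end:
  Pos -1: 'n' == 'n'
  Pos -2: 'i' != 'o' (stop)
LCS = "n" (length 1)


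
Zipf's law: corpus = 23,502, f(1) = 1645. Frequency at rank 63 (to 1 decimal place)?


Zipf's law: f(r) = f(1) / r
f(1) = 1645
f(63) = 1645 / 63
= 26.1 occurrences


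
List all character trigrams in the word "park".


Word: "park" (length 4)
Number of trigrams = 4 - 3 + 1 = 2
  Position 0: "par"
  Position 1: "ark"
Trigrams = "par", "ark"


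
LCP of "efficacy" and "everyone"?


Word 1: "efficacy"
Word 2: "everyone"
Comparing from start:
  Pos 0: 'e' == 'e'
  Pos 1: 'f' != 'v' (stop)
LCP = "e" (length 1)


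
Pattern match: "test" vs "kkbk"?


Pattern of "test": [0, 1, 2, 0]
Pattern of "kkbk": [0, 0, 1, 0]
Patterns do not match
Same pattern = No


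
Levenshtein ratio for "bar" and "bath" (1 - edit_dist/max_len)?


Word 1: "bar" (length 3)
Word 2: "bath" (length 4)
One optimal edit sequence:
  1. keep 'b'
  2. keep 'a'
  3. insert 't'  (+1)
  4. substitute 'r' -> 'h'  (+1)
Edit distance = 2
Max length = max(3, 4) = 4
Similarity = 1 - 2/4
= 0.5000


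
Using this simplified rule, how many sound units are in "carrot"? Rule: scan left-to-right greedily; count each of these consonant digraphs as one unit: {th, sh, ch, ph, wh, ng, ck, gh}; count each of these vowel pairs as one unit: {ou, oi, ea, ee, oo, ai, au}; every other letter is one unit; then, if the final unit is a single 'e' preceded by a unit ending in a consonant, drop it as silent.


Word: "carrot" (6 letters)
Left-to-right scan:
  1. 'c' (letter)
  2. 'a' (letter)
  3. 'r' (letter)
  4. 'r' (letter)
  5. 'o' (letter)
  6. 't' (letter)
Units from scan: 6
Sound units = 6 units


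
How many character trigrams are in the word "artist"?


Word: "artist" (length 6)
Number of 3-grams = length - 3 + 1 = 6 - 3 + 1
= 4


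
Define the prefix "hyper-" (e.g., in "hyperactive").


Prefix: hyper-
As in: hyperactive -> hyper- + active
Meaning = over / excessive


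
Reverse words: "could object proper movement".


Original: "could object proper movement"
Words (1..n): could | object | proper | movement
Reversed (n..1): movement | proper | object | could
Result = "movement proper object could"


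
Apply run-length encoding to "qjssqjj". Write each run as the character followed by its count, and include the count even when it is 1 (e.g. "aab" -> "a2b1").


String: "qjssqjj"
Scanning for consecutive runs:
  'q' x 1
  'j' x 1
  's' x 2
  'q' x 1
  'j' x 2
RLE = "q1j1s2q1j2"


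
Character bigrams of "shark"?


Word: "shark" (length 5)
Number of bigrams = 5 - 2 + 1 = 4
  Position 0: "sh"
  Position 1: "ha"
  Position 2: "ar"
  Position 3: "rk"
Bigrams = "sh", "ha", "ar", "rk"


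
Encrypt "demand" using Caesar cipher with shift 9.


Word: "demand"
Shift: 9
Each letter → (letter + shift) mod 26:
  'd' (3) + 9 = 12 → 'm'
  'e' (4) + 9 = 13 → 'n'
  'm' (12) + 9 = 21 → 'v'
  'a' (0) + 9 = 9 → 'j'
  'n' (13) + 9 = 22 → 'w'
  'd' (3) + 9 = 12 → 'm'
Result = "mnvjwm"


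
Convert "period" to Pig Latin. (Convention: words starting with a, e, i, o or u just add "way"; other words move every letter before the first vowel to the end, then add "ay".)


Word: "period"
Starts with consonant(s) → move to end, add 'ay'
Consonant cluster: "p"
Pig Latin = "eriodpay"


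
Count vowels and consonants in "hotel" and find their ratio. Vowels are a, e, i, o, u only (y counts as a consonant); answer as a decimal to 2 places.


Word: "hotel"
Vowels (a,e,i,o,u): 2
Consonants: 3
Ratio = 2/3
= 0.67


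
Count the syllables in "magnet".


Word: "magnet"
Syllable breakdown: mag · net
Counting: 2 parts
= 2 syllables


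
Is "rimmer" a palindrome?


Word: "rimmer"
Reversed: "remmir"
Forward == Backward? rimmer != remmir
Palindrome = No


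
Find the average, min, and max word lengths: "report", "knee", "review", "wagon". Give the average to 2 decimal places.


Lengths: "report"=6, "knee"=4, "review"=6, "wagon"=5
Sum = 21, Count = 4
Average = 21/4 = 5.25
= avg=5.25, min=4, max=6


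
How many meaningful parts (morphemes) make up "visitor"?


Word: "visitor"
Morphemes: visit | -or
Each morpheme carries meaning
= 2 morphemes


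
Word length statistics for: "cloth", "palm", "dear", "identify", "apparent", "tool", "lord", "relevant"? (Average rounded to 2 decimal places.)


Lengths: "cloth"=5, "palm"=4, "dear"=4, "identify"=8, "apparent"=8, "tool"=4, "lord"=4, "relevant"=8
Sum = 45, Count = 8
Average = 45/8 = 5.63
= avg=5.63, min=4, max=8


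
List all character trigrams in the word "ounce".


Word: "ounce" (length 5)
Number of trigrams = 5 - 3 + 1 = 3
  Position 0: "oun"
  Position 1: "unc"
  Position 2: "nce"
Trigrams = "oun", "unc", "nce"


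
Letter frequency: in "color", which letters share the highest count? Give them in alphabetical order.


Word: "color"
Letter counts:
  'c': 1
  'l': 1
  'o': 2
  'r': 1
Maximum count = 2
Most frequent = 'o' (2 times each)


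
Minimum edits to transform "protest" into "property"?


Word 1: "protest" (length 7)
Word 2: "property" (length 8)
One optimal edit sequence (insert/delete/substitute each cost 1):
  1. keep 'p'
  2. keep 'r'
  3. keep 'o'
  4. substitute 't' -> 'p'  (+1)
  5. keep 'e'
  6. substitute 's' -> 'r'  (+1)
  7. keep 't'
  8. insert 'y'  (+1)
Total edit operations: 3
Edit distance = 3


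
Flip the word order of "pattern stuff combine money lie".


Original: "pattern stuff combine money lie"
Words (1..n): pattern | stuff | combine | money | lie
Reversed (n..1): lie | money | combine | stuff | pattern
Result = "lie money combine stuff pattern"


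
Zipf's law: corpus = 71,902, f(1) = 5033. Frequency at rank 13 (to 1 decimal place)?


Zipf's law: f(r) = f(1) / r
f(1) = 5033
f(13) = 5033 / 13
= 387.2 occurrences


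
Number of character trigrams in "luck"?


Word: "luck" (length 4)
Number of 3-grams = length - 3 + 1 = 4 - 3 + 1
= 2


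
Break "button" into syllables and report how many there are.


Word: "button"
Syllable breakdown: but | ton
Counting: 2 parts
= 2 syllables


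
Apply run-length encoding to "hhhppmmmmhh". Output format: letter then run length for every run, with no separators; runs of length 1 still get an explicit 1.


String: "hhhppmmmmhh"
Scanning for consecutive runs:
  'h' x 3
  'p' x 2
  'm' x 4
  'h' x 2
RLE = "h3p2m4h2"


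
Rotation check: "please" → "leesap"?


Word: "please", Candidate: "leesap"
Method: check if candidate is substring of word+word
"pleaseplease" contains "leesap"? No
Is rotation = No


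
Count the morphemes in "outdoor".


Word: "outdoor"
Morphemes: out- / door
Each morpheme carries meaning
= 2 morphemes


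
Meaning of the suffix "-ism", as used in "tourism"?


Suffix: -ism
Example: tourism = tour + -ism
Meaning = belief / practice


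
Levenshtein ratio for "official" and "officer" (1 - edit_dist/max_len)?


Word 1: "official" (length 8)
Word 2: "officer" (length 7)
One optimal edit sequence:
  1. keep 'o'
  2. keep 'f'
  3. keep 'f'
  4. keep 'i'
  5. keep 'c'
  6. delete 'i'  (+1)
  7. substitute 'a' -> 'e'  (+1)
  8. substitute 'l' -> 'r'  (+1)
Edit distance = 3
Max length = max(8, 7) = 8
Similarity = 1 - 3/8
= 0.6250


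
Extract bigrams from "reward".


Word: "reward" (length 6)
Number of bigrams = 6 - 2 + 1 = 5
  Position 0: "re"
  Position 1: "ew"
  Position 2: "wa"
  Position 3: "ar"
  Position 4: "rd"
Bigrams = "re", "ew", "wa", "ar", "rd"


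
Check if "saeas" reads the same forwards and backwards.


Word: "saeas"
Reversed: "saeas"
Forward == Backward? saeas == saeas
Palindrome = Yes


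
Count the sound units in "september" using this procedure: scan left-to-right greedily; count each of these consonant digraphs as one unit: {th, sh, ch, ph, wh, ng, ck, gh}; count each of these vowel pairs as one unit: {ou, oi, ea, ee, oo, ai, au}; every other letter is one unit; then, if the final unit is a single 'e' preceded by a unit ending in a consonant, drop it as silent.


Word: "september" (9 letters)
Left-to-right scan:
  1. 's' (letter)
  2. 'e' (letter)
  3. 'p' (letter)
  4. 't' (letter)
  5. 'e' (letter)
  6. 'm' (letter)
  7. 'b' (letter)
  8. 'e' (letter)
  9. 'r' (letter)
Units from scan: 9
Sound units = 9 units


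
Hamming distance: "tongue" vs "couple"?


Comparing character by character (same length = 6):
  Pos 0: 't' vs 'c' !=
  Pos 1: 'o' vs 'o' =
  Pos 2: 'n' vs 'u' !=
  Pos 3: 'g' vs 'p' !=
  Pos 4: 'u' vs 'l' !=
  Pos 5: 'e' vs 'e' =
Hamming distance = 4


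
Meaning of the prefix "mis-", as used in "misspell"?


Prefix: mis-
As in: misspell -> mis- + spell
Meaning = wrongly


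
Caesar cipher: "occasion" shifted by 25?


Word: "occasion"
Shift: 25
Each letter → (letter + shift) mod 26:
  'o' (14) + 25 = 13 → 'n'
  'c' (2) + 25 = 1 → 'b'
  'c' (2) + 25 = 1 → 'b'
  'a' (0) + 25 = 25 → 'z'
  's' (18) + 25 = 17 → 'r'
  'i' (8) + 25 = 7 → 'h'
  'o' (14) + 25 = 13 → 'n'
  'n' (13) + 25 = 12 → 'm'
Result = "nbbzrhnm"


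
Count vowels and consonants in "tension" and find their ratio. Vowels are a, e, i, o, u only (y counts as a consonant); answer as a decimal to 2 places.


Word: "tension"
Vowels (a,e,i,o,u): 3
Consonants: 4
Ratio = 3/4
= 0.75


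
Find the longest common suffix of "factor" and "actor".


Word 1: "factor"
Word 2: "actor"
Comparing from end:
  Pos -1: 'r' == 'r'
  Pos -2: 'o' == 'o'
  Pos -3: 't' == 't'
  Pos -4: 'c' == 'c'
  Pos -5: 'a' == 'a'
LCS = "actor" (length 5)


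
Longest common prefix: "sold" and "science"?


Word 1: "sold"
Word 2: "science"
Comparing from start:
  Pos 0: 's' == 's'
  Pos 1: 'o' != 'c' (stop)
LCP = "s" (length 1)


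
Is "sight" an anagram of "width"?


Word 1: "width" → sorted: dhitw
Word 2: "sight" → sorted: ghist
Same letters? dhitw != ghist
Anagram = No


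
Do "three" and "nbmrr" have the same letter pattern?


Pattern of "three": [0, 1, 2, 3, 3]
Pattern of "nbmrr": [0, 1, 2, 3, 3]
Patterns match
Same pattern = Yes


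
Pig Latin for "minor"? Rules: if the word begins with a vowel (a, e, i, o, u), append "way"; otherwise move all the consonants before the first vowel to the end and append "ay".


Word: "minor"
Starts with consonant(s) → move to end, add 'ay'
Consonant cluster: "m"
Pig Latin = "inormay"


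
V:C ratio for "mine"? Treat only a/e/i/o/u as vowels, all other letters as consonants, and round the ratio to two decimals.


Word: "mine"
Vowels (a,e,i,o,u): 2
Consonants: 2
Ratio = 2/2
= 1.00


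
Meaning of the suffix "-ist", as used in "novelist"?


Suffix: -ist
Example: novelist = novel + -ist
Meaning = one who practices


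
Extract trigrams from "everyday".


Word: "everyday" (length 8)
Number of trigrams = 8 - 3 + 1 = 6
  Position 0: "eve"
  Position 1: "ver"
  Position 2: "ery"
  Position 3: "ryd"
  Position 4: "yda"
  Position 5: "day"
Trigrams = "eve", "ver", "ery", "ryd", "yda", "day"


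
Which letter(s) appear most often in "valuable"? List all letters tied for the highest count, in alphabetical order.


Word: "valuable"
Letter counts:
  'a': 2
  'b': 1
  'e': 1
  'l': 2
  'u': 1
  'v': 1
Maximum count = 2
Most frequent = 'a', 'l' (2 times each)


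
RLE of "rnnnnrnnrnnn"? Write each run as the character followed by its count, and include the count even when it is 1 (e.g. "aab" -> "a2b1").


String: "rnnnnrnnrnnn"
Scanning for consecutive runs:
  'r' x 1
  'n' x 4
  'r' x 1
  'n' x 2
  'r' x 1
  'n' x 3
RLE = "r1n4r1n2r1n3"


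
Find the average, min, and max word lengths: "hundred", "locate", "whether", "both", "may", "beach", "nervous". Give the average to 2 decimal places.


Lengths: "hundred"=7, "locate"=6, "whether"=7, "both"=4, "may"=3, "beach"=5, "nervous"=7
Sum = 39, Count = 7
Average = 39/7 = 5.57
= avg=5.57, min=3, max=7


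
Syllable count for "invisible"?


Word: "invisible"
Syllable breakdown: in | vis | i | ble
Counting: 4 parts
= 4 syllables


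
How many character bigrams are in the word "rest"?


Word: "rest" (length 4)
Number of 2-grams = length - 2 + 1 = 4 - 2 + 1
= 3


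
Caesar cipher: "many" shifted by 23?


Word: "many"
Shift: 23
Each letter → (letter + shift) mod 26:
  'm' (12) + 23 = 9 → 'j'
  'a' (0) + 23 = 23 → 'x'
  'n' (13) + 23 = 10 → 'k'
  'y' (24) + 23 = 21 → 'v'
Result = "jxkv"


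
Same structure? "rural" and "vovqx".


Pattern of "rural": [0, 1, 0, 2, 3]
Pattern of "vovqx": [0, 1, 0, 2, 3]
Patterns match
Same pattern = Yes


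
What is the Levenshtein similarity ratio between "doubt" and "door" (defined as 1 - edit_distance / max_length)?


Word 1: "doubt" (length 5)
Word 2: "door" (length 4)
One optimal edit sequence:
  1. keep 'd'
  2. keep 'o'
  3. delete 'u'  (+1)
  4. substitute 'b' -> 'o'  (+1)
  5. substitute 't' -> 'r'  (+1)
Edit distance = 3
Max length = max(5, 4) = 5
Similarity = 1 - 3/5
= 0.4000


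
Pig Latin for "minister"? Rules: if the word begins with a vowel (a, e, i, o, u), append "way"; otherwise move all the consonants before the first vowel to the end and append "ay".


Word: "minister"
Starts with consonant(s) → move to end, add 'ay'
Consonant cluster: "m"
Pig Latin = "inistermay"


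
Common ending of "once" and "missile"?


Word 1: "once"
Word 2: "missile"
Comparing from end:
  Pos -1: 'e' == 'e'
  Pos -2: 'c' != 'l' (stop)
LCS = "e" (length 1)


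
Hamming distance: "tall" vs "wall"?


Comparing character by character (same length = 4):
  Pos 0: 't' vs 'w' !=
  Pos 1: 'a' vs 'a' =
  Pos 2: 'l' vs 'l' =
  Pos 3: 'l' vs 'l' =
Hamming distance = 1


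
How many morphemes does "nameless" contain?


Word: "nameless"
Morphemes: name + -less
Each morpheme carries meaning
= 2 morphemes


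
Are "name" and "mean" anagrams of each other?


Word 1: "name" → sorted: aemn
Word 2: "mean" → sorted: aemn
Same letters? aemn == aemn
Anagram = Yes


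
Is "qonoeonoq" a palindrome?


Word: "qonoeonoq"
Reversed: "qonoeonoq"
Forward == Backward? qonoeonoq == qonoeonoq
Palindrome = Yes


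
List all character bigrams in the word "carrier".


Word: "carrier" (length 7)
Number of bigrams = 7 - 2 + 1 = 6
  Position 0: "ca"
  Position 1: "ar"
  Position 2: "rr"
  Position 3: "ri"
  Position 4: "ie"
  Position 5: "er"
Bigrams = "ca", "ar", "rr", "ri", "ie", "er"


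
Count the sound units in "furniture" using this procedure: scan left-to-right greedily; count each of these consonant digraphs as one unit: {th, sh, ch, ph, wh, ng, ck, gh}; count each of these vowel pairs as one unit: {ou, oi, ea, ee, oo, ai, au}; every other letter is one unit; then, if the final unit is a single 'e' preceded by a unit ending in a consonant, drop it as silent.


Word: "furniture" (9 letters)
Left-to-right scan:
  1. 'f' (letter)
  2. 'u' (letter)
  3. 'r' (letter)
  4. 'n' (letter)
  5. 'i' (letter)
  6. 't' (letter)
  7. 'u' (letter)
  8. 'r' (letter)
  9. 'e' (letter)
Units from scan: 9
Final unit is 'e' after a consonant -> drop as silent (-1)
Sound units = 8 units


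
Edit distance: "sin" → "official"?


Word 1: "sin" (length 3)
Word 2: "official" (length 8)
One optimal edit sequence (insert/delete/substitute each cost 1):
  1. insert 'o'  (+1)
  2. insert 'f'  (+1)
  3. insert 'f'  (+1)
  4. insert 'i'  (+1)
  5. substitute 's' -> 'c'  (+1)
  6. keep 'i'
  7. insert 'a'  (+1)
  8. substitute 'n' -> 'l'  (+1)
Total edit operations: 7
Edit distance = 7


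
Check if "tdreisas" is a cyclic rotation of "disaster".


Word: "disaster", Candidate: "tdreisas"
Method: check if candidate is substring of word+word
"disasterdisaster" contains "tdreisas"? No
Is rotation = No


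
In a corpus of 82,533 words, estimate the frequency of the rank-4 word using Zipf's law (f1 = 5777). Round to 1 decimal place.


Zipf's law: f(r) = f(1) / r
f(1) = 5777
f(4) = 5777 / 4
= 1444.3 occurrences


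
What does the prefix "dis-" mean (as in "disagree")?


Prefix: dis-
Example: disagree (dis- + agree)
Meaning = not / opposite


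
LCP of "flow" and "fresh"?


Word 1: "flow"
Word 2: "fresh"
Comparing from start:
  Pos 0: 'f' == 'f'
  Pos 1: 'l' != 'r' (stop)
LCP = "f" (length 1)


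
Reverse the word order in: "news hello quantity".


Original: "news hello quantity"
Words (1..n): news | hello | quantity
Reversed (n..1): quantity | hello | news
Result = "quantity hello news"


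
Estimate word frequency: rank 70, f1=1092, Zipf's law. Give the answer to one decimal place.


Zipf's law: f(r) = f(1) / r
f(1) = 1092
f(70) = 1092 / 70
= 15.6 occurrences


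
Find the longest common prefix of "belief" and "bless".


Word 1: "belief"
Word 2: "bless"
Comparing from start:
  Pos 0: 'b' == 'b'
  Pos 1: 'e' != 'l' (stop)
LCP = "b" (length 1)


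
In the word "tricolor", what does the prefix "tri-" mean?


Prefix: tri-
As in: tricolor -> tri- + color
Meaning = three


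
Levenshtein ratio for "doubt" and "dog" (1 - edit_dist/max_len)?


Word 1: "doubt" (length 5)
Word 2: "dog" (length 3)
One optimal edit sequence:
  1. keep 'd'
  2. keep 'o'
  3. delete 'u'  (+1)
  4. delete 'b'  (+1)
  5. substitute 't' -> 'g'  (+1)
Edit distance = 3
Max length = max(5, 3) = 5
Similarity = 1 - 3/5
= 0.4000


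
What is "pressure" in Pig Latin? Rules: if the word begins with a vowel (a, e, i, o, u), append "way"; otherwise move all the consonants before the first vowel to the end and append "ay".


Word: "pressure"
Starts with consonant(s) → move to end, add 'ay'
Consonant cluster: "pr"
Pig Latin = "essurepray"


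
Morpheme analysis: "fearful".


Word: "fearful"
Morphemes: fear / -ful
Each morpheme carries meaning
= 2 morphemes


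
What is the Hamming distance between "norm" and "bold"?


Comparing character by character (same length = 4):
  Pos 0: 'n' vs 'b' !=
  Pos 1: 'o' vs 'o' =
  Pos 2: 'r' vs 'l' !=
  Pos 3: 'm' vs 'd' !=
Hamming distance = 3


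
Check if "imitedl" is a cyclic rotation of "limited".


Word: "limited", Candidate: "imitedl"
Method: check if candidate is substring of word+word
"limitedlimited" contains "imitedl"? Yes
Is rotation = Yes


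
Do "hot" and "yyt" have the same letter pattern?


Pattern of "hot": [0, 1, 2]
Pattern of "yyt": [0, 0, 1]
Patterns do not match
Same pattern = No


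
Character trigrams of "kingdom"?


Word: "kingdom" (length 7)
Number of trigrams = 7 - 3 + 1 = 5
  Position 0: "kin"
  Position 1: "ing"
  Position 2: "ngd"
  Position 3: "gdo"
  Position 4: "dom"
Trigrams = "kin", "ing", "ngd", "gdo", "dom"


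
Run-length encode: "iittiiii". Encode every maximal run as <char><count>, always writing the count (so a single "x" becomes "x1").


String: "iittiiii"
Scanning for consecutive runs:
  'i' x 2
  't' x 2
  'i' x 4
RLE = "i2t2i4"


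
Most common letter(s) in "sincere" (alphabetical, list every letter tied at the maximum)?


Word: "sincere"
Letter counts:
  'c': 1
  'e': 2
  'i': 1
  'n': 1
  'r': 1
  's': 1
Maximum count = 2
Most frequent = 'e' (2 times each)


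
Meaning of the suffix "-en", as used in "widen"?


Suffix: -en
As in: widen -> wide + -en, with a spelling change
Meaning = to make / become


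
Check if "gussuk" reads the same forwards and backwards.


Word: "gussuk"
Reversed: "kussug"
Forward == Backward? gussuk != kussug
Palindrome = No


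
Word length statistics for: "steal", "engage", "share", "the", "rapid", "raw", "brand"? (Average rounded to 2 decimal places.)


Lengths: "steal"=5, "engage"=6, "share"=5, "the"=3, "rapid"=5, "raw"=3, "brand"=5
Sum = 32, Count = 7
Average = 32/7 = 4.57
= avg=4.57, min=3, max=6


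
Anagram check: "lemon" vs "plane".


Word 1: "lemon" → sorted: elmno
Word 2: "plane" → sorted: aelnp
Same letters? elmno != aelnp
Anagram = No


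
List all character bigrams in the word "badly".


Word: "badly" (length 5)
Number of bigrams = 5 - 2 + 1 = 4
  Position 0: "ba"
  Position 1: "ad"
  Position 2: "dl"
  Position 3: "ly"
Bigrams = "ba", "ad", "dl", "ly"


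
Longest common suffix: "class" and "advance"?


Word 1: "class"
Word 2: "advance"
Comparing from end:
  Pos -1: 's' != 'e' (stop)
LCS = "" (length 0)


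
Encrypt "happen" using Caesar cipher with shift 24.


Word: "happen"
Shift: 24
Each letter → (letter + shift) mod 26:
  'h' (7) + 24 = 5 → 'f'
  'a' (0) + 24 = 24 → 'y'
  'p' (15) + 24 = 13 → 'n'
  'p' (15) + 24 = 13 → 'n'
  'e' (4) + 24 = 2 → 'c'
  'n' (13) + 24 = 11 → 'l'
Result = "fynncl"


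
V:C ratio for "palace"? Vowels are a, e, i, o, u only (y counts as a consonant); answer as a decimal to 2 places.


Word: "palace"
Vowels (a,e,i,o,u): 3
Consonants: 3
Ratio = 3/3
= 1.00


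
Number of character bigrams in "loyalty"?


Word: "loyalty" (length 7)
Number of 2-grams = length - 2 + 1 = 7 - 2 + 1
= 6


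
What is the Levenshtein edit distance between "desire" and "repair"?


Word 1: "desire" (length 6)
Word 2: "repair" (length 6)
One optimal edit sequence (insert/delete/substitute each cost 1):
  1. substitute 'd' -> 'r'  (+1)
  2. keep 'e'
  3. insert 'p'  (+1)
  4. substitute 's' -> 'a'  (+1)
  5. keep 'i'
  6. keep 'r'
  7. delete 'e'  (+1)
Total edit operations: 4
Edit distance = 4


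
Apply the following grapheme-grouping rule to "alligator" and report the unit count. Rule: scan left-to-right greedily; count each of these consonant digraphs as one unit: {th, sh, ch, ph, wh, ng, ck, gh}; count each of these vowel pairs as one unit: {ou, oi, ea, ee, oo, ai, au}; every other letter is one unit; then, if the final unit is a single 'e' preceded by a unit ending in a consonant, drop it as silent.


Word: "alligator" (9 letters)
Left-to-right scan:
  [1] 'a' (letter)
  [2] 'l' (letter)
  [3] 'l' (letter)
  [4] 'i' (letter)
  [5] 'g' (letter)
  [6] 'a' (letter)
  [7] 't' (letter)
  [8] 'o' (letter)
  [9] 'r' (letter)
Units from scan: 9
Sound units = 9 units


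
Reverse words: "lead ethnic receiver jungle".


Original: "lead ethnic receiver jungle"
Words (1..n): lead | ethnic | receiver | jungle
Reversed (n..1): jungle | receiver | ethnic | lead
Result = "jungle receiver ethnic lead"


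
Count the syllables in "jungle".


Word: "jungle"
Syllable breakdown: jun · gle
Counting: 2 parts
= 2 syllables


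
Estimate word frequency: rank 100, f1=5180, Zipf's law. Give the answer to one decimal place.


Zipf's law: f(r) = f(1) / r
f(1) = 5180
f(100) = 5180 / 100
= 51.8 occurrences


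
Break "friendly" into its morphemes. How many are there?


Word: "friendly"
Morphemes: friend + -ly
Each morpheme carries meaning
= 2 morphemes


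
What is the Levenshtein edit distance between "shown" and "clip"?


Word 1: "shown" (length 5)
Word 2: "clip" (length 4)
One optimal edit sequence (insert/delete/substitute each cost 1):
  1. delete 's'  (+1)
  2. substitute 'h' -> 'c'  (+1)
  3. substitute 'o' -> 'l'  (+1)
  4. substitute 'w' -> 'i'  (+1)
  5. substitute 'n' -> 'p'  (+1)
Total edit operations: 5
Edit distance = 5


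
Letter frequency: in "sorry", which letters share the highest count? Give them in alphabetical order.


Word: "sorry"
Letter counts:
  'o': 1
  'r': 2
  's': 1
  'y': 1
Maximum count = 2
Most frequent = 'r' (2 times each)


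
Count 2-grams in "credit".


Word: "credit" (length 6)
Number of 2-grams = length - 2 + 1 = 6 - 2 + 1
= 5


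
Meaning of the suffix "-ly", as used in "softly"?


Suffix: -ly
As in: softly -> soft + -ly
Meaning = in a manner


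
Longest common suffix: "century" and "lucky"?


Word 1: "century"
Word 2: "lucky"
Comparing from end:
  Pos -1: 'y' == 'y'
  Pos -2: 'r' != 'k' (stop)
LCS = "y" (length 1)


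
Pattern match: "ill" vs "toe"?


Pattern of "ill": [0, 1, 1]
Pattern of "toe": [0, 1, 2]
Patterns do not match
Same pattern = No


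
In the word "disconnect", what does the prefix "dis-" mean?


Prefix: dis-
Example: disconnect = dis- + connect
Meaning = not / opposite


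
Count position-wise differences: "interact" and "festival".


Comparing character by character (same length = 8):
  Pos 0: 'i' vs 'f' !=
  Pos 1: 'n' vs 'e' !=
  Pos 2: 't' vs 's' !=
  Pos 3: 'e' vs 't' !=
  Pos 4: 'r' vs 'i' !=
  Pos 5: 'a' vs 'v' !=
  Pos 6: 'c' vs 'a' !=
  Pos 7: 't' vs 'l' !=
Hamming distance = 8


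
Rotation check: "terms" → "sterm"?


Word: "terms", Candidate: "sterm"
Method: check if candidate is substring of word+word
"termsterms" contains "sterm"? Yes
Is rotation = Yes


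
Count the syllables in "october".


Word: "october"
Syllable breakdown: oc · to · ber
Counting: 3 parts
= 3 syllables


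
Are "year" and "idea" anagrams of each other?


Word 1: "year" → sorted: aery
Word 2: "idea" → sorted: adei
Same letters? aery != adei
Anagram = No


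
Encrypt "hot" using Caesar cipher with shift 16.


Word: "hot"
Shift: 16
Each letter → (letter + shift) mod 26:
  'h' (7) + 16 = 23 → 'x'
  'o' (14) + 16 = 4 → 'e'
  't' (19) + 16 = 9 → 'j'
Result = "xej"


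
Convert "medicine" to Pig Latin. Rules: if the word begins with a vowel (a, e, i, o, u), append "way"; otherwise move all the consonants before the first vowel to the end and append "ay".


Word: "medicine"
Starts with consonant(s) → move to end, add 'ay'
Consonant cluster: "m"
Pig Latin = "edicinemay"


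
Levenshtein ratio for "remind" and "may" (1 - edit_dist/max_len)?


Word 1: "remind" (length 6)
Word 2: "may" (length 3)
One optimal edit sequence:
  1. delete 'r'  (+1)
  2. delete 'e'  (+1)
  3. keep 'm'
  4. delete 'i'  (+1)
  5. substitute 'n' -> 'a'  (+1)
  6. substitute 'd' -> 'y'  (+1)
Edit distance = 5
Max length = max(6, 3) = 6
Similarity = 1 - 5/6
= 0.1667


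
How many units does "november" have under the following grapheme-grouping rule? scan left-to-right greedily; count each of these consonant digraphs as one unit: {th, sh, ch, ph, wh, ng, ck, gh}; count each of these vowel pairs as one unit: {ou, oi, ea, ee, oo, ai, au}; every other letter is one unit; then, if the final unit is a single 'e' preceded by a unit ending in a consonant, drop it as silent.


Word: "november" (8 letters)
Left-to-right scan:
  [1] 'n' (letter)
  [2] 'o' (letter)
  [3] 'v' (letter)
  [4] 'e' (letter)
  [5] 'm' (letter)
  [6] 'b' (letter)
  [7] 'e' (letter)
  [8] 'r' (letter)
Units from scan: 8
Sound units = 8 units


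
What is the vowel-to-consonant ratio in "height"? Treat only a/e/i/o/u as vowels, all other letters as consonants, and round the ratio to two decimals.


Word: "height"
Vowels (a,e,i,o,u): 2
Consonants: 4
Ratio = 2/4
= 0.50


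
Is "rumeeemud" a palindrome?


Word: "rumeeemud"
Reversed: "dumeeemur"
Forward == Backward? rumeeemud != dumeeemur
Palindrome = No


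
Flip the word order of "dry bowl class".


Original: "dry bowl class"
Words (1..n): dry | bowl | class
Reversed (n..1): class | bowl | dry
Result = "class bowl dry"


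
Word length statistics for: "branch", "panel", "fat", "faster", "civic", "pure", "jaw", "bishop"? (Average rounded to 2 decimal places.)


Lengths: "branch"=6, "panel"=5, "fat"=3, "faster"=6, "civic"=5, "pure"=4, "jaw"=3, "bishop"=6
Sum = 38, Count = 8
Average = 38/8 = 4.75
= avg=4.75, min=3, max=6


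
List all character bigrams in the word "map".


Word: "map" (length 3)
Number of bigrams = 3 - 2 + 1 = 2
  Position 0: "ma"
  Position 1: "ap"
Bigrams = "ma", "ap"


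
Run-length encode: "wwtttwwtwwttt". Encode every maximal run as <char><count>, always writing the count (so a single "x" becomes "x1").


String: "wwtttwwtwwttt"
Scanning for consecutive runs:
  'w' x 2
  't' x 3
  'w' x 2
  't' x 1
  'w' x 2
  't' x 3
RLE = "w2t3w2t1w2t3"


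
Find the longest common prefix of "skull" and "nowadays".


Word 1: "skull"
Word 2: "nowadays"
Comparing from start:
  Pos 0: 's' != 'n' (stop)
LCP = "" (length 0)


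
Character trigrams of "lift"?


Word: "lift" (length 4)
Number of trigrams = 4 - 3 + 1 = 2
  Position 0: "lif"
  Position 1: "ift"
Trigrams = "lif", "ift"


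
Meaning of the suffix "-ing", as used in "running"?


Suffix: -ing
As in: running -> run + -ing, with a spelling change
Meaning = present participle


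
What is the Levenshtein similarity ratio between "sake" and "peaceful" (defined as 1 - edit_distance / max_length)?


Word 1: "sake" (length 4)
Word 2: "peaceful" (length 8)
One optimal edit sequence:
  1. insert 'p'  (+1)
  2. substitute 's' -> 'e'  (+1)
  3. keep 'a'
  4. substitute 'k' -> 'c'  (+1)
  5. keep 'e'
  6. insert 'f'  (+1)
  7. insert 'u'  (+1)
  8. insert 'l'  (+1)
Edit distance = 6
Max length = max(4, 8) = 8
Similarity = 1 - 6/8
= 0.2500


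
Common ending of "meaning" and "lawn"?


Word 1: "meaning"
Word 2: "lawn"
Comparing from end:
  Pos -1: 'g' != 'n' (stop)
LCS = "" (length 0)


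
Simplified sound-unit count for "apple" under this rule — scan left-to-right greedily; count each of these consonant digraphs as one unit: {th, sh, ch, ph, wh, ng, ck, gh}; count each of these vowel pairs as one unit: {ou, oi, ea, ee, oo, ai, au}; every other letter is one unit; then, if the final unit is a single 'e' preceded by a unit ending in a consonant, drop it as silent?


Word: "apple" (5 letters)
Left-to-right scan:
  (1) 'a' (letter)
  (2) 'p' (letter)
  (3) 'p' (letter)
  (4) 'l' (letter)
  (5) 'e' (letter)
Units from scan: 5
Final unit is 'e' after a consonant -> drop as silent (-1)
Sound units = 4 units


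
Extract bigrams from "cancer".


Word: "cancer" (length 6)
Number of bigrams = 6 - 2 + 1 = 5
  Position 0: "ca"
  Position 1: "an"
  Position 2: "nc"
  Position 3: "ce"
  Position 4: "er"
Bigrams = "ca", "an", "nc", "ce", "er"


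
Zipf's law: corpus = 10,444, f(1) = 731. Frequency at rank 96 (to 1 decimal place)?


Zipf's law: f(r) = f(1) / r
f(1) = 731
f(96) = 731 / 96
= 7.6 occurrences


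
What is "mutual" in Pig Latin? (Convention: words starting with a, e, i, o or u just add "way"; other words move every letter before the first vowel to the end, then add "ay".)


Word: "mutual"
Starts with consonant(s) → move to end, add 'ay'
Consonant cluster: "m"
Pig Latin = "utualmay"


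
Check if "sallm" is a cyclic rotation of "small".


Word: "small", Candidate: "sallm"
Method: check if candidate is substring of word+word
"smallsmall" contains "sallm"? No
Is rotation = No


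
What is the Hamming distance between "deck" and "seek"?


Comparing character by character (same length = 4):
  Pos 0: 'd' vs 's' !=
  Pos 1: 'e' vs 'e' =
  Pos 2: 'c' vs 'e' !=
  Pos 3: 'k' vs 'k' =
Hamming distance = 2


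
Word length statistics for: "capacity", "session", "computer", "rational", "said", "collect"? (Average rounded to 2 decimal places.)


Lengths: "capacity"=8, "session"=7, "computer"=8, "rational"=8, "said"=4, "collect"=7
Sum = 42, Count = 6
Average = 42/6 = 7.00
= avg=7.00, min=4, max=8


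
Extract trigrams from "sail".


Word: "sail" (length 4)
Number of trigrams = 4 - 3 + 1 = 2
  Position 0: "sai"
  Position 1: "ail"
Trigrams = "sai", "ail"


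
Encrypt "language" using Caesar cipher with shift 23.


Word: "language"
Shift: 23
Each letter → (letter + shift) mod 26:
  'l' (11) + 23 = 8 → 'i'
  'a' (0) + 23 = 23 → 'x'
  'n' (13) + 23 = 10 → 'k'
  'g' (6) + 23 = 3 → 'd'
  'u' (20) + 23 = 17 → 'r'
  'a' (0) + 23 = 23 → 'x'
  'g' (6) + 23 = 3 → 'd'
  'e' (4) + 23 = 1 → 'b'
Result = "ixkdrxdb"
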